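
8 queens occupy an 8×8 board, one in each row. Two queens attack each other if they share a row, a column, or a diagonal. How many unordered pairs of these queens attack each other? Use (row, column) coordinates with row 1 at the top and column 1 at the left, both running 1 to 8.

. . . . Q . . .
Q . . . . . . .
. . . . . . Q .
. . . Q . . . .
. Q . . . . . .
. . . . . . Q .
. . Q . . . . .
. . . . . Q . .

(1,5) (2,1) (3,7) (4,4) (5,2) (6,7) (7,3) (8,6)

3

Same column: (3,7)–(6,7) (column 7).
Same diagonal: (1,5)–(3,7) (|1−3| = |5−7| = 2); (3,7)–(7,3) (|3−7| = |7−3| = 4).
Total attacking pairs: 3.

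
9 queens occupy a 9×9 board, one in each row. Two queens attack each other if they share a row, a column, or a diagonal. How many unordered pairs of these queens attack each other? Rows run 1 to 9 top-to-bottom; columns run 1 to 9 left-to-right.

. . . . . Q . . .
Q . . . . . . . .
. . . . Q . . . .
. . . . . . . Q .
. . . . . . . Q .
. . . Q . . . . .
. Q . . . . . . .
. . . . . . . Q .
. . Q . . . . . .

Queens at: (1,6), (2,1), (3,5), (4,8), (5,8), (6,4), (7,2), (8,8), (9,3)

4

Same column: (4,8)–(5,8) (column 8); (4,8)–(8,8) (column 8); (5,8)–(8,8) (column 8).
Same diagonal: (4,8)–(9,3) (|4−9| = |8−3| = 5).
Total attacking pairs: 4.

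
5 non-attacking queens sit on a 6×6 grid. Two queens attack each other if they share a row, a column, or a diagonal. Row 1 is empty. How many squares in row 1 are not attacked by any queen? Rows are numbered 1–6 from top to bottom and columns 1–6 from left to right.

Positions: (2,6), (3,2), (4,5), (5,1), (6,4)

(2,6) attacks row 1 at column 6 and diagonals 5.
(3,2) attacks row 1 at column 2 and diagonals 4.
(4,5) attacks row 1 at column 5 and diagonals 2.
(5,1) attacks row 1 at column 1 and diagonals 5.
(6,4) attacks row 1 at column 4.
Attacked columns: {1, 2, 4, 5, 6}. Safe: {3}.

1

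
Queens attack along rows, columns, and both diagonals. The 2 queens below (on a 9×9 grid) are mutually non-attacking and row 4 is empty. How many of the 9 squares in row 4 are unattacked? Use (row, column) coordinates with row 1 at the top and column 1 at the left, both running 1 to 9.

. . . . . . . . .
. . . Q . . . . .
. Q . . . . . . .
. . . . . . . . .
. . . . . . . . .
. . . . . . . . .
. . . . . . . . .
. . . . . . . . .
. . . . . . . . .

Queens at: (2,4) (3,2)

(2,4) attacks row 4 at column 4 and diagonals 2, 6.
(3,2) attacks row 4 at column 2 and diagonals 1, 3.
Attacked columns: {1, 2, 3, 4, 6}. Safe: {5, 7, 8, 9}.

4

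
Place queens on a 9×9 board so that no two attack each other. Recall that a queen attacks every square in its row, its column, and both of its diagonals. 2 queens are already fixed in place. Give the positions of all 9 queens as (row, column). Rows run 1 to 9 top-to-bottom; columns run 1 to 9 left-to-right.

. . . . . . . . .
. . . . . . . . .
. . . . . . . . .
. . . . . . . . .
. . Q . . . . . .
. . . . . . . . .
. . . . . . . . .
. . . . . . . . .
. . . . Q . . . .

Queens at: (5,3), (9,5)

Row 1: attacked by (5,3)→{3,7}; (9,5)→{5}. Safe: 1, 2, 4, 6, 8, 9. Place at column 9.
Row 2: attacked by (1,9)→{8,9}; (5,3)→{3,6}; (9,5)→{5}. Safe: 1, 2, 4, 7. Place at column 2.
Row 3: attacked by (1,9)→{7,9}; (2,2)→{1,2,3}; (5,3)→{1,3,5}; (9,5)→{5}. Safe: 4, 6, 8. Place at column 6.
Row 4: attacked by (1,9)→{6,9}; (2,2)→{2,4}; (3,6)→{5,6,7}; (5,3)→{2,3,4}; (9,5)→{5}. Safe: 1, 8. Place at column 8.
Row 6: attacked by (1,9)→{4,9}; (2,2)→{2,6}; (3,6)→{3,6,9}; (4,8)→{6,8}; (5,3)→{2,3,4}; (9,5)→{2,5,8}. Safe: 1, 7. Place at column 1.
Row 7: attacked by (1,9)→{3,9}; (2,2)→{2,7}; (3,6)→{2,6}; (4,8)→{5,8}; (5,3)→{1,3,5}; (6,1)→{1,2}; (9,5)→{3,5,7}. Safe: 4. Place at column 4.
Row 8: attacked by (1,9)→{2,9}; (2,2)→{2,8}; (3,6)→{1,6}; (4,8)→{4,8}; (5,3)→{3,6}; (6,1)→{1,3}; (7,4)→{3,4,5}; (9,5)→{4,5,6}. Safe: 7. Place at column 7.
Columns [9, 2, 6, 8, 3, 1, 4, 7, 5], r−c [-8, 0, -3, -4, 2, 5, 3, 1, 4], r+c [10, 4, 9, 12, 8, 7, 11, 15, 14] are all distinct, so no two queens attack.

(1,9) (2,2) (3,6) (4,8) (5,3) (6,1) (7,4) (8,7) (9,5)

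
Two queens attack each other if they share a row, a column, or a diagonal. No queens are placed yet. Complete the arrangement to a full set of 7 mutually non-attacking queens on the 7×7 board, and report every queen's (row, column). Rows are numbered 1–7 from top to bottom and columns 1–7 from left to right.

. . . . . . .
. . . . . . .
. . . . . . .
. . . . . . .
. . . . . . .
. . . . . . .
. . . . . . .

(1,6) (2,4) (3,7) (4,1) (5,3) (6,5) (7,2)

Row 1: Safe: 1, 2, 3, 4, 5, 6, 7. Place at column 6.
Row 2: attacked by (1,6)→{5,6,7}. Safe: 1, 2, 3, 4. Place at column 4.
Row 3: attacked by (1,6)→{4,6}; (2,4)→{3,4,5}. Safe: 1, 2, 7. Place at column 7.
Row 4: attacked by (1,6)→{3,6}; (2,4)→{2,4,6}; (3,7)→{6,7}. Safe: 1, 5. Place at column 1.
Row 5: attacked by (1,6)→{2,6}; (2,4)→{1,4,7}; (3,7)→{5,7}; (4,1)→{1,2}. Safe: 3. Place at column 3.
Row 6: attacked by (1,6)→{1,6}; (2,4)→{4}; (3,7)→{4,7}; (4,1)→{1,3}; (5,3)→{2,3,4}. Safe: 5. Place at column 5.
Row 7: attacked by (1,6)→{6}; (2,4)→{4}; (3,7)→{3,7}; (4,1)→{1,4}; (5,3)→{1,3,5}; (6,5)→{4,5,6}. Safe: 2. Place at column 2.
Columns [6, 4, 7, 1, 3, 5, 2], r−c [-5, -2, -4, 3, 2, 1, 5], r+c [7, 6, 10, 5, 8, 11, 9] are all distinct, so no two queens attack.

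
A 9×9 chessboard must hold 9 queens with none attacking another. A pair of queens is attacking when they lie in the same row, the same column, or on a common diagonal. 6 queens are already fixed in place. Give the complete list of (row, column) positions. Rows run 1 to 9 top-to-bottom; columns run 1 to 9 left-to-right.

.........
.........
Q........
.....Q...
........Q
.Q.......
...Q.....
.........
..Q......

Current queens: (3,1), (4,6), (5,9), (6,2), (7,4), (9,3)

Row 1: attacked by (3,1)→{1,3}; (4,6)→{3,6,9}; (5,9)→{5,9}; (6,2)→{2,7}; (7,4)→{4}; (9,3)→{3}. Safe: 8. Place at column 8.
Row 2: attacked by (1,8)→{7,8,9}; (3,1)→{1,2}; (4,6)→{4,6,8}; (5,9)→{6,9}; (6,2)→{2,6}; (7,4)→{4,9}; (9,3)→{3}. Safe: 5. Place at column 5.
Row 8: attacked by (1,8)→{1,8}; (2,5)→{5}; (3,1)→{1,6}; (4,6)→{2,6}; (5,9)→{6,9}; (6,2)→{2,4}; (7,4)→{3,4,5}; (9,3)→{2,3,4}. Safe: 7. Place at column 7.
Columns [8, 5, 1, 6, 9, 2, 4, 7, 3], r−c [-7, -3, 2, -2, -4, 4, 3, 1, 6], r+c [9, 7, 4, 10, 14, 8, 11, 15, 12] are all distinct, so no two queens attack.

(1,8) (2,5) (3,1) (4,6) (5,9) (6,2) (7,4) (8,7) (9,3)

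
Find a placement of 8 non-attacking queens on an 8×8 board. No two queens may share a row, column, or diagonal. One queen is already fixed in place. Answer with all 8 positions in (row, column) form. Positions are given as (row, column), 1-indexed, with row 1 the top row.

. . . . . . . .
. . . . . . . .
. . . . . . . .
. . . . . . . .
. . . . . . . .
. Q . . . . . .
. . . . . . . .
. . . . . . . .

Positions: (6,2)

Row 1: attacked by (6,2)→{2,7}. Safe: 1, 3, 4, 5, 6, 8. Place at column 3.
Row 2: attacked by (1,3)→{2,3,4}; (6,2)→{2,6}. Safe: 1, 5, 7, 8. Place at column 1.
Row 3: attacked by (1,3)→{1,3,5}; (2,1)→{1,2}; (6,2)→{2,5}. Safe: 4, 6, 7, 8. Place at column 7.
Row 4: attacked by (1,3)→{3,6}; (2,1)→{1,3}; (3,7)→{6,7,8}; (6,2)→{2,4}. Safe: 5. Place at column 5.
Row 5: attacked by (1,3)→{3,7}; (2,1)→{1,4}; (3,7)→{5,7}; (4,5)→{4,5,6}; (6,2)→{1,2,3}. Safe: 8. Place at column 8.
Row 7: attacked by (1,3)→{3}; (2,1)→{1,6}; (3,7)→{3,7}; (4,5)→{2,5,8}; (5,8)→{6,8}; (6,2)→{1,2,3}. Safe: 4. Place at column 4.
Row 8: attacked by (1,3)→{3}; (2,1)→{1,7}; (3,7)→{2,7}; (4,5)→{1,5}; (5,8)→{5,8}; (6,2)→{2,4}; (7,4)→{3,4,5}. Safe: 6. Place at column 6.
Columns [3, 1, 7, 5, 8, 2, 4, 6], r−c [-2, 1, -4, -1, -3, 4, 3, 2], r+c [4, 3, 10, 9, 13, 8, 11, 14] are all distinct, so no two queens attack.

(1,3) (2,1) (3,7) (4,5) (5,8) (6,2) (7,4) (8,6)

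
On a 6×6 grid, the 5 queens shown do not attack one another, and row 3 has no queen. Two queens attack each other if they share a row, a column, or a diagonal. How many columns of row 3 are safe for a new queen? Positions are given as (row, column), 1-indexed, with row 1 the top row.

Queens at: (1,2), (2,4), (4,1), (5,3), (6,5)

(1,2) attacks row 3 at column 2 and diagonals 4.
(2,4) attacks row 3 at column 4 and diagonals 3, 5.
(4,1) attacks row 3 at column 1 and diagonals 2.
(5,3) attacks row 3 at column 3 and diagonals 1, 5.
(6,5) attacks row 3 at column 5 and diagonals 2.
Attacked columns: {1, 2, 3, 4, 5}. Safe: {6}.

1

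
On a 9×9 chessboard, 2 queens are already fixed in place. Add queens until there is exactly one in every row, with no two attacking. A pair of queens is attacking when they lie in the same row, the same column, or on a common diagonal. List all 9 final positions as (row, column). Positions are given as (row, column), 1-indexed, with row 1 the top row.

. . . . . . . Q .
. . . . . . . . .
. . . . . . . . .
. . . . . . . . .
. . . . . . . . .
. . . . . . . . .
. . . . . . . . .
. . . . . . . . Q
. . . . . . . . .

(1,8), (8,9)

(1,8) (2,5) (3,3) (4,1) (5,7) (6,4) (7,6) (8,9) (9,2)

Row 2: attacked by (1,8)→{7,8,9}; (8,9)→{3,9}. Safe: 1, 2, 4, 5, 6. Place at column 5.
Row 3: attacked by (1,8)→{6,8}; (2,5)→{4,5,6}; (8,9)→{4,9}. Safe: 1, 2, 3, 7. Place at column 3.
Row 4: attacked by (1,8)→{5,8}; (2,5)→{3,5,7}; (3,3)→{2,3,4}; (8,9)→{5,9}. Safe: 1, 6. Place at column 1.
Row 5: attacked by (1,8)→{4,8}; (2,5)→{2,5,8}; (3,3)→{1,3,5}; (4,1)→{1,2}; (8,9)→{6,9}. Safe: 7. Place at column 7.
Row 6: attacked by (1,8)→{3,8}; (2,5)→{1,5,9}; (3,3)→{3,6}; (4,1)→{1,3}; (5,7)→{6,7,8}; (8,9)→{7,9}. Safe: 2, 4. Place at column 4.
Row 7: attacked by (1,8)→{2,8}; (2,5)→{5}; (3,3)→{3,7}; (4,1)→{1,4}; (5,7)→{5,7,9}; (6,4)→{3,4,5}; (8,9)→{8,9}. Safe: 6. Place at column 6.
Row 9: attacked by (1,8)→{8}; (2,5)→{5}; (3,3)→{3,9}; (4,1)→{1,6}; (5,7)→{3,7}; (6,4)→{1,4,7}; (7,6)→{4,6,8}; (8,9)→{8,9}. Safe: 2. Place at column 2.
Columns [8, 5, 3, 1, 7, 4, 6, 9, 2], r−c [-7, -3, 0, 3, -2, 2, 1, -1, 7], r+c [9, 7, 6, 5, 12, 10, 13, 17, 11] are all distinct, so no two queens attack.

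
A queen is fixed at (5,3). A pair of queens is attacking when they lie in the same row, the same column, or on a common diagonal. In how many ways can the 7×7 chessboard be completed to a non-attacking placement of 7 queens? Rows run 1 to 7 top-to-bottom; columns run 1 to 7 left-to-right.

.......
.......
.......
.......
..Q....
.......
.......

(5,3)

6

Branch on row 1: col 1 → 1; col 2 → 1; col 4 → 1; col 5 → 2; col 6 → 1.
Sum: 1 + 1 + 1 + 2 + 1 = 6.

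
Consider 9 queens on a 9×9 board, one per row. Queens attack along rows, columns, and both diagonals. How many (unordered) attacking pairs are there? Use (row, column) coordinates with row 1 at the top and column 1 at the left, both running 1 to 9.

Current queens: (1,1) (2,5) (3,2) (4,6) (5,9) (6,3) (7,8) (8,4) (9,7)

All columns are distinct and no two queens satisfy |Δrow| = |Δcol|, so no pair attacks.

0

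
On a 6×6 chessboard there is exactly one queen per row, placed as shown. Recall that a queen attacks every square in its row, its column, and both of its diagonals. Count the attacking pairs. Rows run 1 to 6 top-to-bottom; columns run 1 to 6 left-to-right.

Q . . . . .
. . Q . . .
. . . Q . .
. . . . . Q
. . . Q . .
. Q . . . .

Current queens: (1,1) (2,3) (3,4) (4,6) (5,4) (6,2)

Same column: (3,4)–(5,4) (column 4).
Same diagonal: (2,3)–(3,4) (|2−3| = |3−4| = 1).
Total attacking pairs: 2.

2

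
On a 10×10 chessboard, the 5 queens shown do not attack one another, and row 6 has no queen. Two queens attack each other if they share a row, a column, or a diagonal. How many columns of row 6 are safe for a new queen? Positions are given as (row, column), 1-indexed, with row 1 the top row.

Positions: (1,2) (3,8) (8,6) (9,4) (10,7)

(1,2) attacks row 6 at column 2 and diagonals 7.
(3,8) attacks row 6 at column 8 and diagonals 5.
(8,6) attacks row 6 at column 6 and diagonals 4, 8.
(9,4) attacks row 6 at column 4 and diagonals 1, 7.
(10,7) attacks row 6 at column 7 and diagonals 3.
Attacked columns: {1, 2, 3, 4, 5, 6, 7, 8}. Safe: {9, 10}.

2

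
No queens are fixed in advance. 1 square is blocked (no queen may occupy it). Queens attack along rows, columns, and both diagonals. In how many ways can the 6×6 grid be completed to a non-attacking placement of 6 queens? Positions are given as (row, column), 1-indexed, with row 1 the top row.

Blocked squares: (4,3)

4

Branch on row 1: col 1 → 0; col 2 → 1; col 3 → 1; col 4 → 1; col 5 → 1; col 6 → 0.
Sum: 0 + 1 + 1 + 1 + 1 + 0 = 4.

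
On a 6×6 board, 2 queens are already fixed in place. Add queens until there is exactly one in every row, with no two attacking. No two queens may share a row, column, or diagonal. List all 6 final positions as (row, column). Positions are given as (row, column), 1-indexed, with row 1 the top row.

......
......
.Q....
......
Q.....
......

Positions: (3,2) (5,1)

Row 1: attacked by (3,2)→{2,4}; (5,1)→{1,5}. Safe: 3, 6. Place at column 3.
Row 2: attacked by (1,3)→{2,3,4}; (3,2)→{1,2,3}; (5,1)→{1,4}. Safe: 5, 6. Place at column 6.
Row 4: attacked by (1,3)→{3,6}; (2,6)→{4,6}; (3,2)→{1,2,3}; (5,1)→{1,2}. Safe: 5. Place at column 5.
Row 6: attacked by (1,3)→{3}; (2,6)→{2,6}; (3,2)→{2,5}; (4,5)→{3,5}; (5,1)→{1,2}. Safe: 4. Place at column 4.
Columns [3, 6, 2, 5, 1, 4], r−c [-2, -4, 1, -1, 4, 2], r+c [4, 8, 5, 9, 6, 10] are all distinct, so no two queens attack.

(1,3) (2,6) (3,2) (4,5) (5,1) (6,4)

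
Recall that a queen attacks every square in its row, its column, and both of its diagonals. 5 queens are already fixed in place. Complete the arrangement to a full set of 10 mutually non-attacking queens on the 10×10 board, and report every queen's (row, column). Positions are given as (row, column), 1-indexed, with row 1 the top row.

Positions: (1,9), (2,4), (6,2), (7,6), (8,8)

(1,9) (2,4) (3,1) (4,5) (5,10) (6,2) (7,6) (8,8) (9,3) (10,7)

Row 3: attacked by (1,9)→{7,9}; (2,4)→{3,4,5}; (6,2)→{2,5}; (7,6)→{2,6,10}; (8,8)→{3,8}. Safe: 1. Place at column 1.
Row 4: attacked by (1,9)→{6,9}; (2,4)→{2,4,6}; (3,1)→{1,2}; (6,2)→{2,4}; (7,6)→{3,6,9}; (8,8)→{4,8}. Safe: 5, 7, 10. Place at column 5.
Row 5: attacked by (1,9)→{5,9}; (2,4)→{1,4,7}; (3,1)→{1,3}; (4,5)→{4,5,6}; (6,2)→{1,2,3}; (7,6)→{4,6,8}; (8,8)→{5,8}. Safe: 10. Place at column 10.
Row 9: attacked by (1,9)→{1,9}; (2,4)→{4}; (3,1)→{1,7}; (4,5)→{5,10}; (5,10)→{6,10}; (6,2)→{2,5}; (7,6)→{4,6,8}; (8,8)→{7,8,9}. Safe: 3. Place at column 3.
Row 10: attacked by (1,9)→{9}; (2,4)→{4}; (3,1)→{1,8}; (4,5)→{5}; (5,10)→{5,10}; (6,2)→{2,6}; (7,6)→{3,6,9}; (8,8)→{6,8,10}; (9,3)→{2,3,4}. Safe: 7. Place at column 7.
Columns [9, 4, 1, 5, 10, 2, 6, 8, 3, 7], r−c [-8, -2, 2, -1, -5, 4, 1, 0, 6, 3], r+c [10, 6, 4, 9, 15, 8, 13, 16, 12, 17] are all distinct, so no two queens attack.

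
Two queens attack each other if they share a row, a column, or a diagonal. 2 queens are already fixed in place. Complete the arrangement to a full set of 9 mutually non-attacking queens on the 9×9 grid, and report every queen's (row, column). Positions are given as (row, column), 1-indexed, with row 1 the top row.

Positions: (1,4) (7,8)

(1,4) (2,1) (3,7) (4,9) (5,2) (6,6) (7,8) (8,3) (9,5)

Row 2: attacked by (1,4)→{3,4,5}; (7,8)→{3,8}. Safe: 1, 2, 6, 7, 9. Place at column 1.
Row 3: attacked by (1,4)→{2,4,6}; (2,1)→{1,2}; (7,8)→{4,8}. Safe: 3, 5, 7, 9. Place at column 7.
Row 4: attacked by (1,4)→{1,4,7}; (2,1)→{1,3}; (3,7)→{6,7,8}; (7,8)→{5,8}. Safe: 2, 9. Place at column 9.
Row 5: attacked by (1,4)→{4,8}; (2,1)→{1,4}; (3,7)→{5,7,9}; (4,9)→{8,9}; (7,8)→{6,8}. Safe: 2, 3. Place at column 2.
Row 6: attacked by (1,4)→{4,9}; (2,1)→{1,5}; (3,7)→{4,7}; (4,9)→{7,9}; (5,2)→{1,2,3}; (7,8)→{7,8,9}. Safe: 6. Place at column 6.
Row 8: attacked by (1,4)→{4}; (2,1)→{1,7}; (3,7)→{2,7}; (4,9)→{5,9}; (5,2)→{2,5}; (6,6)→{4,6,8}; (7,8)→{7,8,9}. Safe: 3. Place at column 3.
Row 9: attacked by (1,4)→{4}; (2,1)→{1,8}; (3,7)→{1,7}; (4,9)→{4,9}; (5,2)→{2,6}; (6,6)→{3,6,9}; (7,8)→{6,8}; (8,3)→{2,3,4}. Safe: 5. Place at column 5.
Columns [4, 1, 7, 9, 2, 6, 8, 3, 5], r−c [-3, 1, -4, -5, 3, 0, -1, 5, 4], r+c [5, 3, 10, 13, 7, 12, 15, 11, 14] are all distinct, so no two queens attack.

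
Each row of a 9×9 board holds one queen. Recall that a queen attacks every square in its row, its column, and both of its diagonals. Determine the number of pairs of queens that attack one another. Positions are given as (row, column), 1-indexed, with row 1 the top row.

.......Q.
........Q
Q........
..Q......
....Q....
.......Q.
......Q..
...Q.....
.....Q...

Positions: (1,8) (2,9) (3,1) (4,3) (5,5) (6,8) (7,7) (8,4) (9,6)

4

Same column: (1,8)–(6,8) (column 8).
Same diagonal: (1,8)–(2,9) (|1−2| = |8−9| = 1); (5,5)–(7,7) (|5−7| = |5−7| = 2); (6,8)–(7,7) (|6−7| = |8−7| = 1).
Total attacking pairs: 4.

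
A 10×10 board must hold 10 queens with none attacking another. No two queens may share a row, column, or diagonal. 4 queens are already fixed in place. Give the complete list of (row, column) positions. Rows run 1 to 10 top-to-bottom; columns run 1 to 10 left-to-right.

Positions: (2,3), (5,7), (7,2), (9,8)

Row 1: attacked by (2,3)→{2,3,4}; (5,7)→{3,7}; (7,2)→{2,8}; (9,8)→{8}. Safe: 1, 5, 6, 9, 10. Place at column 10.
Row 3: attacked by (1,10)→{8,10}; (2,3)→{2,3,4}; (5,7)→{5,7,9}; (7,2)→{2,6}; (9,8)→{2,8}. Safe: 1. Place at column 1.
Row 4: attacked by (1,10)→{7,10}; (2,3)→{1,3,5}; (3,1)→{1,2}; (5,7)→{6,7,8}; (7,2)→{2,5}; (9,8)→{3,8}. Safe: 4, 9. Place at column 4.
Row 6: attacked by (1,10)→{5,10}; (2,3)→{3,7}; (3,1)→{1,4}; (4,4)→{2,4,6}; (5,7)→{6,7,8}; (7,2)→{1,2,3}; (9,8)→{5,8}. Safe: 9. Place at column 9.
Row 8: attacked by (1,10)→{3,10}; (2,3)→{3,9}; (3,1)→{1,6}; (4,4)→{4,8}; (5,7)→{4,7,10}; (6,9)→{7,9}; (7,2)→{1,2,3}; (9,8)→{7,8,9}. Safe: 5. Place at column 5.
Row 10: attacked by (1,10)→{1,10}; (2,3)→{3}; (3,1)→{1,8}; (4,4)→{4,10}; (5,7)→{2,7}; (6,9)→{5,9}; (7,2)→{2,5}; (8,5)→{3,5,7}; (9,8)→{7,8,9}. Safe: 6. Place at column 6.
Columns [10, 3, 1, 4, 7, 9, 2, 5, 8, 6], r−c [-9, -1, 2, 0, -2, -3, 5, 3, 1, 4], r+c [11, 5, 4, 8, 12, 15, 9, 13, 17, 16] are all distinct, so no two queens attack.

(1,10) (2,3) (3,1) (4,4) (5,7) (6,9) (7,2) (8,5) (9,8) (10,6)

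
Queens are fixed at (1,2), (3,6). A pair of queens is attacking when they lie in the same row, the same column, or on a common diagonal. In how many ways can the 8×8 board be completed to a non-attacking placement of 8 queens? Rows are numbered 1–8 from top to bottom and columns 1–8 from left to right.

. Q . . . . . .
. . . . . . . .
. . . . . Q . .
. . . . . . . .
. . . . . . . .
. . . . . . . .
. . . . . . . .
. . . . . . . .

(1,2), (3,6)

Branch on row 2: col 4 → 1; col 8 → 1.
Sum: 1 + 1 = 2.

2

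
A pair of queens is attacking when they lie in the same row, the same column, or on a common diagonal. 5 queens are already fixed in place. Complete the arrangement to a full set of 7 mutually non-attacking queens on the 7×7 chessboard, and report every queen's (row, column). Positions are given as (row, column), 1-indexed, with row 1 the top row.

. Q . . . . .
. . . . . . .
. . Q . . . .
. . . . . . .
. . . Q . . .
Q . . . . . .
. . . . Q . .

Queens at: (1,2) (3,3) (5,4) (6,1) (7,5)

Row 2: attacked by (1,2)→{1,2,3}; (3,3)→{2,3,4}; (5,4)→{1,4,7}; (6,1)→{1,5}; (7,5)→{5}. Safe: 6. Place at column 6.
Row 4: attacked by (1,2)→{2,5}; (2,6)→{4,6}; (3,3)→{2,3,4}; (5,4)→{3,4,5}; (6,1)→{1,3}; (7,5)→{2,5}. Safe: 7. Place at column 7.
Columns [2, 6, 3, 7, 4, 1, 5], r−c [-1, -4, 0, -3, 1, 5, 2], r+c [3, 8, 6, 11, 9, 7, 12] are all distinct, so no two queens attack.

(1,2) (2,6) (3,3) (4,7) (5,4) (6,1) (7,5)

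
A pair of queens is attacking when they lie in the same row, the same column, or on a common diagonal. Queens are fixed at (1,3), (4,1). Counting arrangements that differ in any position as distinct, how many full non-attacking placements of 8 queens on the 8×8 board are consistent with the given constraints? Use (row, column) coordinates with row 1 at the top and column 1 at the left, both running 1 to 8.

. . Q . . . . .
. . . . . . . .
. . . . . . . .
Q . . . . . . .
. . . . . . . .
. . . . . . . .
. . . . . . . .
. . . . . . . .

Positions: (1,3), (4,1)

Branch on row 2: col 5 → 1; col 6 → 3; col 7 → 0; col 8 → 0.
Sum: 1 + 3 + 0 + 0 = 4.

4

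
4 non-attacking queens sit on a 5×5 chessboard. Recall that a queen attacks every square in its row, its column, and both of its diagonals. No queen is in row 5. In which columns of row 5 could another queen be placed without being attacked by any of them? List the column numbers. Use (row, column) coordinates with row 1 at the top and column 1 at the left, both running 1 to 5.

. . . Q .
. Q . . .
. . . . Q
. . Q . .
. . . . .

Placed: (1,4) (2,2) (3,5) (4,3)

(1,4) attacks row 5 at column 4.
(2,2) attacks row 5 at column 2 and diagonals 5.
(3,5) attacks row 5 at column 5 and diagonals 3.
(4,3) attacks row 5 at column 3 and diagonals 2, 4.
Attacked columns: {2, 3, 4, 5}. Safe: {1}.

columns 1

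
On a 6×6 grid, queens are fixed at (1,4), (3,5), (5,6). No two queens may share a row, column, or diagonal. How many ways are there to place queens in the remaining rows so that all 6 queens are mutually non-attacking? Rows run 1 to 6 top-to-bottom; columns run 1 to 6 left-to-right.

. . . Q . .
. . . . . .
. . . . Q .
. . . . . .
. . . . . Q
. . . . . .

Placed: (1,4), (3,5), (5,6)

1

Branch on row 2: col 1 → 1; col 2 → 0.
Sum: 1 + 0 = 1.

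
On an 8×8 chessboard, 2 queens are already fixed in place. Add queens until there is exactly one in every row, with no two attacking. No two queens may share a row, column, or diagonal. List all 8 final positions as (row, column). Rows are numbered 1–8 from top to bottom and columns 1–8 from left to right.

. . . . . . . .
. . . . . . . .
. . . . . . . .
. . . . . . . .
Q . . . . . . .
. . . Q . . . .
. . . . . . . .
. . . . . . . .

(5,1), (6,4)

Row 1: attacked by (5,1)→{1,5}; (6,4)→{4}. Safe: 2, 3, 6, 7, 8. Place at column 2.
Row 2: attacked by (1,2)→{1,2,3}; (5,1)→{1,4}; (6,4)→{4,8}. Safe: 5, 6, 7. Place at column 6.
Row 3: attacked by (1,2)→{2,4}; (2,6)→{5,6,7}; (5,1)→{1,3}; (6,4)→{1,4,7}. Safe: 8. Place at column 8.
Row 4: attacked by (1,2)→{2,5}; (2,6)→{4,6,8}; (3,8)→{7,8}; (5,1)→{1,2}; (6,4)→{2,4,6}. Safe: 3. Place at column 3.
Row 7: attacked by (1,2)→{2,8}; (2,6)→{1,6}; (3,8)→{4,8}; (4,3)→{3,6}; (5,1)→{1,3}; (6,4)→{3,4,5}. Safe: 7. Place at column 7.
Row 8: attacked by (1,2)→{2}; (2,6)→{6}; (3,8)→{3,8}; (4,3)→{3,7}; (5,1)→{1,4}; (6,4)→{2,4,6}; (7,7)→{6,7,8}. Safe: 5. Place at column 5.
Columns [2, 6, 8, 3, 1, 4, 7, 5], r−c [-1, -4, -5, 1, 4, 2, 0, 3], r+c [3, 8, 11, 7, 6, 10, 14, 13] are all distinct, so no two queens attack.

(1,2) (2,6) (3,8) (4,3) (5,1) (6,4) (7,7) (8,5)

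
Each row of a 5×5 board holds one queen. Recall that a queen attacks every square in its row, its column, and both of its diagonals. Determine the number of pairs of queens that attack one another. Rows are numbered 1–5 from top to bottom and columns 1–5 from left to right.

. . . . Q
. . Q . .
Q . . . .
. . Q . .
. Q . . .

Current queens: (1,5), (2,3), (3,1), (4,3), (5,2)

Same column: (2,3)–(4,3) (column 3).
Same diagonal: (4,3)–(5,2) (|4−5| = |3−2| = 1).
Total attacking pairs: 2.

2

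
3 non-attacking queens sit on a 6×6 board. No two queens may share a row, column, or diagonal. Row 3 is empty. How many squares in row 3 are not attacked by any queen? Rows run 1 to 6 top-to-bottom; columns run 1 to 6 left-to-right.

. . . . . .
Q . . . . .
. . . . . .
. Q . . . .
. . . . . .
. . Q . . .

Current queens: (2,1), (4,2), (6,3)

2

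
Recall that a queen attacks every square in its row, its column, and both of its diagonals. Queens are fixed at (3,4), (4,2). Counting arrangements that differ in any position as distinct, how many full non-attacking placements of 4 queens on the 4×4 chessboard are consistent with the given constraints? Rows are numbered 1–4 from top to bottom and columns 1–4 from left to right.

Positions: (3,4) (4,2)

1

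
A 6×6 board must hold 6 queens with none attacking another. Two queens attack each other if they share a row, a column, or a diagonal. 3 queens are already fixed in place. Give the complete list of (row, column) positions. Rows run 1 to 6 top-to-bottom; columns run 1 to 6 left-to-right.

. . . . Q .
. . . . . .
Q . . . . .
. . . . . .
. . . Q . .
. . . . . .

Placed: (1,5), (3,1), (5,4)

Row 2: attacked by (1,5)→{4,5,6}; (3,1)→{1,2}; (5,4)→{1,4}. Safe: 3. Place at column 3.
Row 4: attacked by (1,5)→{2,5}; (2,3)→{1,3,5}; (3,1)→{1,2}; (5,4)→{3,4,5}. Safe: 6. Place at column 6.
Row 6: attacked by (1,5)→{5}; (2,3)→{3}; (3,1)→{1,4}; (4,6)→{4,6}; (5,4)→{3,4,5}. Safe: 2. Place at column 2.
Columns [5, 3, 1, 6, 4, 2], r−c [-4, -1, 2, -2, 1, 4], r+c [6, 5, 4, 10, 9, 8] are all distinct, so no two queens attack.

(1,5) (2,3) (3,1) (4,6) (5,4) (6,2)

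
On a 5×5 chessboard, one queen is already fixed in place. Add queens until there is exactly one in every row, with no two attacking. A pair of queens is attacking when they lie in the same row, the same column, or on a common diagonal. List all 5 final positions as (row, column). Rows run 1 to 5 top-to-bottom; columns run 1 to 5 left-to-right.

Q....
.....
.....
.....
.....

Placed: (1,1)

Row 2: attacked by (1,1)→{1,2}. Safe: 3, 4, 5. Place at column 3.
Row 3: attacked by (1,1)→{1,3}; (2,3)→{2,3,4}. Safe: 5. Place at column 5.
Row 4: attacked by (1,1)→{1,4}; (2,3)→{1,3,5}; (3,5)→{4,5}. Safe: 2. Place at column 2.
Row 5: attacked by (1,1)→{1,5}; (2,3)→{3}; (3,5)→{3,5}; (4,2)→{1,2,3}. Safe: 4. Place at column 4.
Columns [1, 3, 5, 2, 4], r−c [0, -1, -2, 2, 1], r+c [2, 5, 8, 6, 9] are all distinct, so no two queens attack.

(1,1) (2,3) (3,5) (4,2) (5,4)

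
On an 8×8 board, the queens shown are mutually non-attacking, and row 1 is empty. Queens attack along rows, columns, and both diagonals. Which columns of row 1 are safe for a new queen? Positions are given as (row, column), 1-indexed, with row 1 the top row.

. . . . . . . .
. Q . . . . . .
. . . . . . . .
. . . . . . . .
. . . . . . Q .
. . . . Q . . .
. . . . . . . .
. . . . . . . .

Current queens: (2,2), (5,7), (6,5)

columns 4, 6, 8

(2,2) attacks row 1 at column 2 and diagonals 1, 3.
(5,7) attacks row 1 at column 7 and diagonals 3.
(6,5) attacks row 1 at column 5.
Attacked columns: {1, 2, 3, 5, 7}. Safe: {4, 6, 8}.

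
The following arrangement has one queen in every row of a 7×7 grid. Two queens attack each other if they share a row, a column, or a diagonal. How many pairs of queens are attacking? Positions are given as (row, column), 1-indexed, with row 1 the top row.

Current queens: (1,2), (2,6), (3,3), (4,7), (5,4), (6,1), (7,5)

All columns are distinct and no two queens satisfy |Δrow| = |Δcol|, so no pair attacks.

0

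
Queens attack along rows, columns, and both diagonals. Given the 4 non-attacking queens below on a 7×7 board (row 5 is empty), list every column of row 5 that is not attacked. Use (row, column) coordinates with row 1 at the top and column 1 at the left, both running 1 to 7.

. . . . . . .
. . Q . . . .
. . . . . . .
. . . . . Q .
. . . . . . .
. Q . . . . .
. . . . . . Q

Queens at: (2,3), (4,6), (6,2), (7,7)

columns 4

(2,3) attacks row 5 at column 3 and diagonals 6.
(4,6) attacks row 5 at column 6 and diagonals 5, 7.
(6,2) attacks row 5 at column 2 and diagonals 1, 3.
(7,7) attacks row 5 at column 7 and diagonals 5.
Attacked columns: {1, 2, 3, 5, 6, 7}. Safe: {4}.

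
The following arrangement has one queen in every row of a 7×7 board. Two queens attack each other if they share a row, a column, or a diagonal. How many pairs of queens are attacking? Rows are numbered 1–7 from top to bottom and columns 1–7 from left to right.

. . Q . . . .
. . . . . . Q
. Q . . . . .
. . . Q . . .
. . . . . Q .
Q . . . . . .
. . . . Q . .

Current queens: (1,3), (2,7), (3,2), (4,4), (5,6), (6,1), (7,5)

All columns are distinct and no two queens satisfy |Δrow| = |Δcol|, so no pair attacks.

0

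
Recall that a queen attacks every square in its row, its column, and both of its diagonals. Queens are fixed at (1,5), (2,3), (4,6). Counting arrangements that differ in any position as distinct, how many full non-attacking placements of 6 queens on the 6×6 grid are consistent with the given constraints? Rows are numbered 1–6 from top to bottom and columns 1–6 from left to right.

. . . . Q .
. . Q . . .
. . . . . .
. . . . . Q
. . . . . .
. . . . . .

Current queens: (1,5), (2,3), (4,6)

Branch on row 3: col 1 → 1.
Sum: 1 = 1.

1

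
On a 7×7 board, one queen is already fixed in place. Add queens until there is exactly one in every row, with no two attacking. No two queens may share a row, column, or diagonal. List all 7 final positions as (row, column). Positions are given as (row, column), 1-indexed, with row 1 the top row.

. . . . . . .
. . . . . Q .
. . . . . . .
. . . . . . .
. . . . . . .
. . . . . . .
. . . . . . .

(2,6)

Row 1: attacked by (2,6)→{5,6,7}. Safe: 1, 2, 3, 4. Place at column 2.
Row 3: attacked by (1,2)→{2,4}; (2,6)→{5,6,7}. Safe: 1, 3. Place at column 3.
Row 4: attacked by (1,2)→{2,5}; (2,6)→{4,6}; (3,3)→{2,3,4}. Safe: 1, 7. Place at column 7.
Row 5: attacked by (1,2)→{2,6}; (2,6)→{3,6}; (3,3)→{1,3,5}; (4,7)→{6,7}. Safe: 4. Place at column 4.
Row 6: attacked by (1,2)→{2,7}; (2,6)→{2,6}; (3,3)→{3,6}; (4,7)→{5,7}; (5,4)→{3,4,5}. Safe: 1. Place at column 1.
Row 7: attacked by (1,2)→{2}; (2,6)→{1,6}; (3,3)→{3,7}; (4,7)→{4,7}; (5,4)→{2,4,6}; (6,1)→{1,2}. Safe: 5. Place at column 5.
Columns [2, 6, 3, 7, 4, 1, 5], r−c [-1, -4, 0, -3, 1, 5, 2], r+c [3, 8, 6, 11, 9, 7, 12] are all distinct, so no two queens attack.

(1,2) (2,6) (3,3) (4,7) (5,4) (6,1) (7,5)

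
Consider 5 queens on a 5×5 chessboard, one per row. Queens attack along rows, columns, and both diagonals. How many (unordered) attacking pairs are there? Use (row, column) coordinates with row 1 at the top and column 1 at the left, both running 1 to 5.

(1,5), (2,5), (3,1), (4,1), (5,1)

Same column: (1,5)–(2,5) (column 5); (3,1)–(4,1) (column 1); (3,1)–(5,1) (column 1); (4,1)–(5,1) (column 1).
Same diagonal: (1,5)–(5,1) (|1−5| = |5−1| = 4).
Total attacking pairs: 5.

5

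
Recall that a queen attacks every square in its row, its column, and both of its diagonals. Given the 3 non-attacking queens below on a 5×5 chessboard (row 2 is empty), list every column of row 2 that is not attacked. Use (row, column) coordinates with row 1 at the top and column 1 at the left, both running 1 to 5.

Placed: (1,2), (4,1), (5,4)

columns 5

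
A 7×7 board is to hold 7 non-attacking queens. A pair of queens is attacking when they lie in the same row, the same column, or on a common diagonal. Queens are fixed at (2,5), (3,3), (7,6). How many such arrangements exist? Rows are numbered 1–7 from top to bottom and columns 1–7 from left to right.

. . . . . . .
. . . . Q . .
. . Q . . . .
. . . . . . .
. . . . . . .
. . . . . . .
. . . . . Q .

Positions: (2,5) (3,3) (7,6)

1

Branch on row 1: col 2 → 1; col 7 → 0.
Sum: 1 + 0 = 1.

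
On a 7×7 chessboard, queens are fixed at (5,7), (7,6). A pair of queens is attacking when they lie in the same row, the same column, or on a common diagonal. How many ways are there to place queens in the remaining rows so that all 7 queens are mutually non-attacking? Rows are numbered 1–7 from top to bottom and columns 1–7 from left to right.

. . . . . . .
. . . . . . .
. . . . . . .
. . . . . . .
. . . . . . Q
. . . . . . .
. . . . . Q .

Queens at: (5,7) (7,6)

2

Branch on row 1: col 1 → 0; col 2 → 2; col 4 → 0; col 5 → 0.
Sum: 0 + 2 + 0 + 0 = 2.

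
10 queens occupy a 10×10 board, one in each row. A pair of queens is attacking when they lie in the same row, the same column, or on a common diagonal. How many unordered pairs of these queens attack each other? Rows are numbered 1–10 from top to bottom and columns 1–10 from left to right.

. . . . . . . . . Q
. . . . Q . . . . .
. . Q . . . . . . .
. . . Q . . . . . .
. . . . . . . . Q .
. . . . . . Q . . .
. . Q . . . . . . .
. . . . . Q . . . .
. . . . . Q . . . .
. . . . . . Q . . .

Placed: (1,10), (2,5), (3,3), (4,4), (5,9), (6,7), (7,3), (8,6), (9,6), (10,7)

6

Same column: (3,3)–(7,3) (column 3); (6,7)–(10,7) (column 7); (8,6)–(9,6) (column 6).
Same diagonal: (3,3)–(4,4) (|3−4| = |3−4| = 1); (5,9)–(8,6) (|5−8| = |9−6| = 3); (9,6)–(10,7) (|9−10| = |6−7| = 1).
Total attacking pairs: 6.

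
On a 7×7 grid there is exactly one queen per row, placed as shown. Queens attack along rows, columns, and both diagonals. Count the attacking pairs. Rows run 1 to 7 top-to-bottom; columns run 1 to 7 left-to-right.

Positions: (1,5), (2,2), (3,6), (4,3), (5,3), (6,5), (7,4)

4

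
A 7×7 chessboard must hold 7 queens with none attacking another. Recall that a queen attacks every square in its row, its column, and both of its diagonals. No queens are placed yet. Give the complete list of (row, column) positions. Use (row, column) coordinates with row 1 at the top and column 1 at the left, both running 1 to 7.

(1,7) (2,5) (3,3) (4,1) (5,6) (6,4) (7,2)

Row 1: Safe: 1, 2, 3, 4, 5, 6, 7. Place at column 7.
Row 2: attacked by (1,7)→{6,7}. Safe: 1, 2, 3, 4, 5. Place at column 5.
Row 3: attacked by (1,7)→{5,7}; (2,5)→{4,5,6}. Safe: 1, 2, 3. Place at column 3.
Row 4: attacked by (1,7)→{4,7}; (2,5)→{3,5,7}; (3,3)→{2,3,4}. Safe: 1, 6. Place at column 1.
Row 5: attacked by (1,7)→{3,7}; (2,5)→{2,5}; (3,3)→{1,3,5}; (4,1)→{1,2}. Safe: 4, 6. Place at column 6.
Row 6: attacked by (1,7)→{2,7}; (2,5)→{1,5}; (3,3)→{3,6}; (4,1)→{1,3}; (5,6)→{5,6,7}. Safe: 4. Place at column 4.
Row 7: attacked by (1,7)→{1,7}; (2,5)→{5}; (3,3)→{3,7}; (4,1)→{1,4}; (5,6)→{4,6}; (6,4)→{3,4,5}. Safe: 2. Place at column 2.
Columns [7, 5, 3, 1, 6, 4, 2], r−c [-6, -3, 0, 3, -1, 2, 5], r+c [8, 7, 6, 5, 11, 10, 9] are all distinct, so no two queens attack.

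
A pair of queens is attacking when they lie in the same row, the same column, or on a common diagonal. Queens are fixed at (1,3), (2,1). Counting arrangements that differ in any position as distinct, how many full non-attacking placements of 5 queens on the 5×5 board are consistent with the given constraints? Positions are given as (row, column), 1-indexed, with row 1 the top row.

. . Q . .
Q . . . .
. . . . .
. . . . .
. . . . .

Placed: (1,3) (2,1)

1

Branch on row 3: col 4 → 1.
Sum: 1 = 1.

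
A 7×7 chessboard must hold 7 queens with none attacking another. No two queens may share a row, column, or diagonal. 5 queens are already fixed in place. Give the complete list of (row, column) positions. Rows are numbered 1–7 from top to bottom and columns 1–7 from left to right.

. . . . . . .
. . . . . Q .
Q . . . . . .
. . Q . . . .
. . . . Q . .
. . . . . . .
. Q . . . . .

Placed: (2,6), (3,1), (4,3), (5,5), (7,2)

(1,4) (2,6) (3,1) (4,3) (5,5) (6,7) (7,2)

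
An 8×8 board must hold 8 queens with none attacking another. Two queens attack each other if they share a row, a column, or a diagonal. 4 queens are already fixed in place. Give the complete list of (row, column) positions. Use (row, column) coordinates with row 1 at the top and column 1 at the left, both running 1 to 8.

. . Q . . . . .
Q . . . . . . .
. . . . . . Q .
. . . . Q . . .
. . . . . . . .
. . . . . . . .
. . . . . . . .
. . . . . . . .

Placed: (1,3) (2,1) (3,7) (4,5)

(1,3) (2,1) (3,7) (4,5) (5,8) (6,2) (7,4) (8,6)

Row 5: attacked by (1,3)→{3,7}; (2,1)→{1,4}; (3,7)→{5,7}; (4,5)→{4,5,6}. Safe: 2, 8. Place at column 8.
Row 6: attacked by (1,3)→{3,8}; (2,1)→{1,5}; (3,7)→{4,7}; (4,5)→{3,5,7}; (5,8)→{7,8}. Safe: 2, 6. Place at column 2.
Row 7: attacked by (1,3)→{3}; (2,1)→{1,6}; (3,7)→{3,7}; (4,5)→{2,5,8}; (5,8)→{6,8}; (6,2)→{1,2,3}. Safe: 4. Place at column 4.
Row 8: attacked by (1,3)→{3}; (2,1)→{1,7}; (3,7)→{2,7}; (4,5)→{1,5}; (5,8)→{5,8}; (6,2)→{2,4}; (7,4)→{3,4,5}. Safe: 6. Place at column 6.
Columns [3, 1, 7, 5, 8, 2, 4, 6], r−c [-2, 1, -4, -1, -3, 4, 3, 2], r+c [4, 3, 10, 9, 13, 8, 11, 14] are all distinct, so no two queens attack.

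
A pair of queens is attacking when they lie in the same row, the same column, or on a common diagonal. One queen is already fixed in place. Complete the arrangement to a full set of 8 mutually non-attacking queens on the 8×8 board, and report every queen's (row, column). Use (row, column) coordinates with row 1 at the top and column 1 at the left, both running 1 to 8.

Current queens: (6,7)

(1,5) (2,1) (3,8) (4,4) (5,2) (6,7) (7,3) (8,6)

Row 1: attacked by (6,7)→{2,7}. Safe: 1, 3, 4, 5, 6, 8. Place at column 5.
Row 2: attacked by (1,5)→{4,5,6}; (6,7)→{3,7}. Safe: 1, 2, 8. Place at column 1.
Row 3: attacked by (1,5)→{3,5,7}; (2,1)→{1,2}; (6,7)→{4,7}. Safe: 6, 8. Place at column 8.
Row 4: attacked by (1,5)→{2,5,8}; (2,1)→{1,3}; (3,8)→{7,8}; (6,7)→{5,7}. Safe: 4, 6. Place at column 4.
Row 5: attacked by (1,5)→{1,5}; (2,1)→{1,4}; (3,8)→{6,8}; (4,4)→{3,4,5}; (6,7)→{6,7,8}. Safe: 2. Place at column 2.
Row 7: attacked by (1,5)→{5}; (2,1)→{1,6}; (3,8)→{4,8}; (4,4)→{1,4,7}; (5,2)→{2,4}; (6,7)→{6,7,8}. Safe: 3. Place at column 3.
Row 8: attacked by (1,5)→{5}; (2,1)→{1,7}; (3,8)→{3,8}; (4,4)→{4,8}; (5,2)→{2,5}; (6,7)→{5,7}; (7,3)→{2,3,4}. Safe: 6. Place at column 6.
Columns [5, 1, 8, 4, 2, 7, 3, 6], r−c [-4, 1, -5, 0, 3, -1, 4, 2], r+c [6, 3, 11, 8, 7, 13, 10, 14] are all distinct, so no two queens attack.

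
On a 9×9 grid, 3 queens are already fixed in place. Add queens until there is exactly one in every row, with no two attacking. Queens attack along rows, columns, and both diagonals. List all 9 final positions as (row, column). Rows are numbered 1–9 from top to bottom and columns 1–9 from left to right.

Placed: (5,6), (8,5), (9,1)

(1,8) (2,4) (3,9) (4,3) (5,6) (6,2) (7,7) (8,5) (9,1)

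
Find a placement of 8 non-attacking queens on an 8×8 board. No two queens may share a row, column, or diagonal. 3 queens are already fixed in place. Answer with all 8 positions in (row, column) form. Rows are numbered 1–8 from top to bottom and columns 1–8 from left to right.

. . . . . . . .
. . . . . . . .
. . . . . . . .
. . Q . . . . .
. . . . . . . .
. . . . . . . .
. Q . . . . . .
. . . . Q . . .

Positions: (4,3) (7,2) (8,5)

(1,1) (2,6) (3,8) (4,3) (5,7) (6,4) (7,2) (8,5)

Row 1: attacked by (4,3)→{3,6}; (7,2)→{2,8}; (8,5)→{5}. Safe: 1, 4, 7. Place at column 1.
Row 2: attacked by (1,1)→{1,2}; (4,3)→{1,3,5}; (7,2)→{2,7}; (8,5)→{5}. Safe: 4, 6, 8. Place at column 6.
Row 3: attacked by (1,1)→{1,3}; (2,6)→{5,6,7}; (4,3)→{2,3,4}; (7,2)→{2,6}; (8,5)→{5}. Safe: 8. Place at column 8.
Row 5: attacked by (1,1)→{1,5}; (2,6)→{3,6}; (3,8)→{6,8}; (4,3)→{2,3,4}; (7,2)→{2,4}; (8,5)→{2,5,8}. Safe: 7. Place at column 7.
Row 6: attacked by (1,1)→{1,6}; (2,6)→{2,6}; (3,8)→{5,8}; (4,3)→{1,3,5}; (5,7)→{6,7,8}; (7,2)→{1,2,3}; (8,5)→{3,5,7}. Safe: 4. Place at column 4.
Columns [1, 6, 8, 3, 7, 4, 2, 5], r−c [0, -4, -5, 1, -2, 2, 5, 3], r+c [2, 8, 11, 7, 12, 10, 9, 13] are all distinct, so no two queens attack.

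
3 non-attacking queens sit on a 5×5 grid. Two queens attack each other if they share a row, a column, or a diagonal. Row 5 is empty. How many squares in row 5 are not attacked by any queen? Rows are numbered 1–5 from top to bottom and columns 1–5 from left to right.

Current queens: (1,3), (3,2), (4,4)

1

(1,3) attacks row 5 at column 3.
(3,2) attacks row 5 at column 2 and diagonals 4.
(4,4) attacks row 5 at column 4 and diagonals 3, 5.
Attacked columns: {2, 3, 4, 5}. Safe: {1}.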